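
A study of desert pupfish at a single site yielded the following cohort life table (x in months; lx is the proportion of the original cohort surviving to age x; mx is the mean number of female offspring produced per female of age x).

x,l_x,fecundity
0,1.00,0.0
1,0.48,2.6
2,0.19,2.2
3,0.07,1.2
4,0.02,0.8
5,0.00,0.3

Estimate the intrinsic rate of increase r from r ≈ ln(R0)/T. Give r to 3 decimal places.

R0 = Σ lx·mx = 0 + 1.248 + 0.418 + 0.084 + 0.016 + 0 = 1.766
Σ x·lx·mx = 2.4; T = 2.4/1.766 = 1.359…
r ≈ ln(R0)/T = ln(1.766)/1.359… = 0.41848… → 0.418

0.418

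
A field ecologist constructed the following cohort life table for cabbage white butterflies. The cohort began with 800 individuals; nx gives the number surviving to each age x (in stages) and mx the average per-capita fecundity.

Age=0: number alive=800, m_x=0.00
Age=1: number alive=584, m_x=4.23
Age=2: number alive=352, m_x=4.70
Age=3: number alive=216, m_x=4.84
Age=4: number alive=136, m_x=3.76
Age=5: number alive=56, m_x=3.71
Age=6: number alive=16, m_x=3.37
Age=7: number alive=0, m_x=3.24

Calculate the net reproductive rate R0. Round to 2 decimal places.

lx = nx/n0 = nx/800: 1, 0.73, 0.44, 0.27, 0.17, 0.07, 0.02, 0
lx·mx by age: 0, 3.0879, 2.068, 1.3068, 0.6392, 0.2597, 0.0674, 0
R0 = Σ lx·mx = 7.429 → 7.43

7.43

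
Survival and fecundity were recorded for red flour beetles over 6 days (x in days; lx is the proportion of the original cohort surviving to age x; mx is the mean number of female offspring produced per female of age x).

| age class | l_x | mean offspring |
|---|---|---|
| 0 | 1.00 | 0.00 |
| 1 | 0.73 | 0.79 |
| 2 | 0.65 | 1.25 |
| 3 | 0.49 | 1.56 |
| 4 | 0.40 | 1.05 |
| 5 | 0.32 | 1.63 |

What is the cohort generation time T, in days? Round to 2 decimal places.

2.84

lx·mx: 0, 0.5767, 0.8125, 0.7644, 0.42, 0.5216 → R0 = 3.0952
x·lx·mx: 0, 0.5767, 1.625, 2.2932, 1.68, 2.608 → Σ = 8.7829
T = 8.7829 / 3.0952 = 2.837587… → 2.84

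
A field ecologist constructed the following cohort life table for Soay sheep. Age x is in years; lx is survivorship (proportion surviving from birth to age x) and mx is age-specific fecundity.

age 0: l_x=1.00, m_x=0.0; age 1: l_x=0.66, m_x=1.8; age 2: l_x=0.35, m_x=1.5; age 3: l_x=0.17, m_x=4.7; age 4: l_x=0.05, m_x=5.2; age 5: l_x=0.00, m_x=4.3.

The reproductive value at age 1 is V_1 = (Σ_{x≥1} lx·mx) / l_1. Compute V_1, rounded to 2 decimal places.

lx·mx for x ≥ 1: 1.188, 0.525, 0.799, 0.26, 0 → sum = 2.772
V_1 = 2.772 / l_1 = 2.772 / 0.66 = 4.2 → 4.20

4.20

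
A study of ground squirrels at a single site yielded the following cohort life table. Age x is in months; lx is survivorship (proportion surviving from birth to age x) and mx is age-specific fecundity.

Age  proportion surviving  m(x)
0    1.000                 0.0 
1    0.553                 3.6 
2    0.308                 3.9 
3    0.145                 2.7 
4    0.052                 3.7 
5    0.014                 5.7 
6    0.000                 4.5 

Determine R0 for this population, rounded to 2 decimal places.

3.86

lx·mx by age: 0, 1.9908, 1.2012, 0.3915, 0.1924, 0.0798, 0
R0 = Σ lx·mx = 3.8557 → 3.86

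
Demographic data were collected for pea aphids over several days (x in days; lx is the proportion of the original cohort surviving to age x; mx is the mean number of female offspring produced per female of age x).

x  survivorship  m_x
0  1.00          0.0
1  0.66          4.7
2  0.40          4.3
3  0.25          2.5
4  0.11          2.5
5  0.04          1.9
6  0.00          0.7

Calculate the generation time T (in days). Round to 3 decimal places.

1.707

lx·mx: 0, 3.102, 1.72, 0.625, 0.275, 0.076, 0 → R0 = 5.798
x·lx·mx: 0, 3.102, 3.44, 1.875, 1.1, 0.38, 0 → Σ = 9.897
T = 9.897 / 5.798 = 1.706968… → 1.707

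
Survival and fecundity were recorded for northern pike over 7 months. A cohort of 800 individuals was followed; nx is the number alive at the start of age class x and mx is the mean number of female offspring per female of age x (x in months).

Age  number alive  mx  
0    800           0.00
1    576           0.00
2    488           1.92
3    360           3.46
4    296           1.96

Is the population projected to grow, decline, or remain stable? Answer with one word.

growing

lx = nx/n0 = nx/800: 1, 0.72, 0.61, 0.45, 0.37
R0 = Σ lx·mx = 0 + 0 + 1.1712 + 1.557 + 0.7252 = 3.4534
R0 > 1, so the population is growing.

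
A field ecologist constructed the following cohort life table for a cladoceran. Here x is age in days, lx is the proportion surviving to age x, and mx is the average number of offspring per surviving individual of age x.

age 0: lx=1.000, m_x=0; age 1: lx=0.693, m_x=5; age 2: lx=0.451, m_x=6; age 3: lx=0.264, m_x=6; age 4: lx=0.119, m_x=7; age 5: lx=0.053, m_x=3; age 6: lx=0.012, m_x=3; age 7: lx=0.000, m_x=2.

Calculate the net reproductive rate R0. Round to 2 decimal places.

lx·mx by age: 0, 3.465, 2.706, 1.584, 0.833, 0.159, 0.036, 0
R0 = Σ lx·mx = 8.783 → 8.78

8.78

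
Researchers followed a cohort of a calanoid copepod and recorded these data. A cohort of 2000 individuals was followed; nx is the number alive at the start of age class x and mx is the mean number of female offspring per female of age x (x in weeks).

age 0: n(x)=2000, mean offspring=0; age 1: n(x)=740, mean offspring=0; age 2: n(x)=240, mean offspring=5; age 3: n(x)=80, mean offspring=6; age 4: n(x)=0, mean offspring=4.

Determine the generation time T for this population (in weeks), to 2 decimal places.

2.29

lx = nx/n0 = nx/2000: 1, 0.37, 0.12, 0.04, 0
lx·mx: 0, 0, 0.6, 0.24, 0 → R0 = 0.84
x·lx·mx: 0, 0, 1.2, 0.72, 0 → Σ = 1.92
T = 1.92 / 0.84 = 2.285714… → 2.29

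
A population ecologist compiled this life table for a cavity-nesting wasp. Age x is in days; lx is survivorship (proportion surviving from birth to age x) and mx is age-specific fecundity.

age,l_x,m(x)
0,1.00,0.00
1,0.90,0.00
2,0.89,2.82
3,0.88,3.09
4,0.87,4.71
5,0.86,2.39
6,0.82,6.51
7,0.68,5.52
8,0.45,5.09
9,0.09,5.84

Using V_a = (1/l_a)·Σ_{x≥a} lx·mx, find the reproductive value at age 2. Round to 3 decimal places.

26.169

lx·mx for x ≥ 2: 2.5098, 2.7192, 4.0977, 2.0554, 5.3382, 3.7536, 2.2905, 0.5256 → sum = 23.29
V_2 = 23.29 / l_2 = 23.29 / 0.89 = 26.168539… → 26.169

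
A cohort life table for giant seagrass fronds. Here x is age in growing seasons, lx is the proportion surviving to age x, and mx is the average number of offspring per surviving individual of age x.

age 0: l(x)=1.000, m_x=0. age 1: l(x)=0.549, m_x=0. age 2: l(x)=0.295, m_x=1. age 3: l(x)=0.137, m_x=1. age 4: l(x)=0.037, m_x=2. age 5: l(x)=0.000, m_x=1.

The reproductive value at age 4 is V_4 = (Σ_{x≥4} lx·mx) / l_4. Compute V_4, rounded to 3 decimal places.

2.000

lx·mx for x ≥ 4: 0.074, 0 → sum = 0.074
V_4 = 0.074 / l_4 = 0.074 / 0.037 = 2 → 2.000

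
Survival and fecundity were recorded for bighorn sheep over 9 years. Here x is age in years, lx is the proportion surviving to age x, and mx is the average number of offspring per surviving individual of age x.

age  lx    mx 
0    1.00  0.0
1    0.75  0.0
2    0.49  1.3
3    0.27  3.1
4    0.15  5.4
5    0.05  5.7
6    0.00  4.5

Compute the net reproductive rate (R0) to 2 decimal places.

lx·mx by age: 0, 0, 0.637, 0.837, 0.81, 0.285, 0
R0 = Σ lx·mx = 2.569 → 2.57

2.57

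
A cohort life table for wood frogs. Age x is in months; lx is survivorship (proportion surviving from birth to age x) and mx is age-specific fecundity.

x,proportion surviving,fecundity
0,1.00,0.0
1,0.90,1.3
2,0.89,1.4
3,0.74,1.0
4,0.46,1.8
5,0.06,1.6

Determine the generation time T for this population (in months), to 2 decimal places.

lx·mx: 0, 1.17, 1.246, 0.74, 0.828, 0.096 → R0 = 4.08
x·lx·mx: 0, 1.17, 2.492, 2.22, 3.312, 0.48 → Σ = 9.674
T = 9.674 / 4.08 = 2.371078… → 2.37

2.37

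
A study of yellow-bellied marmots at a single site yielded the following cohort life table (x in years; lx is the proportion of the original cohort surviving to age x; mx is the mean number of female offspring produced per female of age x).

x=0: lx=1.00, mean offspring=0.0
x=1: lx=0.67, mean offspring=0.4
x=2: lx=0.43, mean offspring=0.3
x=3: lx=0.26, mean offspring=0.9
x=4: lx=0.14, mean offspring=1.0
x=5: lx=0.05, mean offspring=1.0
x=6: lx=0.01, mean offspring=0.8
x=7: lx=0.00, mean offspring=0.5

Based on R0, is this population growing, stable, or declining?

R0 = Σ lx·mx = 0 + 0.268 + 0.129 + 0.234 + 0.14 + 0.05 + 0.008 + 0 = 0.829
R0 < 1, so the population is declining.

declining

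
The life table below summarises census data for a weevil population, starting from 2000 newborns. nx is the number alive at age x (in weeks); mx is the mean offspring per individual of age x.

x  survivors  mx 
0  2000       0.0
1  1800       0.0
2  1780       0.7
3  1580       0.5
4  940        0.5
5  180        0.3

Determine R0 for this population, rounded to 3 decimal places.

lx = nx/n0 = nx/2000: 1, 0.9, 0.89, 0.79, 0.47, 0.09
lx·mx by age: 0, 0, 0.623, 0.395, 0.235, 0.027
R0 = Σ lx·mx = 1.28 → 1.280

1.280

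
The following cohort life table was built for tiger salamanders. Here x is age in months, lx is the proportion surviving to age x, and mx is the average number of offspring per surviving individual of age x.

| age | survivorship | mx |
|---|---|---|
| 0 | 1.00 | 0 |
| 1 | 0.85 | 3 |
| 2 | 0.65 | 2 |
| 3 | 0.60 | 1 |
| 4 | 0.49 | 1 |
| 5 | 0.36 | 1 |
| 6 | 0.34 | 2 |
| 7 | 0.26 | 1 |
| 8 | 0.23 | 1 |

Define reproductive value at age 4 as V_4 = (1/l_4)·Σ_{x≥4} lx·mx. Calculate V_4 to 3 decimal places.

4.122

lx·mx for x ≥ 4: 0.49, 0.36, 0.68, 0.26, 0.23 → sum = 2.02
V_4 = 2.02 / l_4 = 2.02 / 0.49 = 4.122449… → 4.122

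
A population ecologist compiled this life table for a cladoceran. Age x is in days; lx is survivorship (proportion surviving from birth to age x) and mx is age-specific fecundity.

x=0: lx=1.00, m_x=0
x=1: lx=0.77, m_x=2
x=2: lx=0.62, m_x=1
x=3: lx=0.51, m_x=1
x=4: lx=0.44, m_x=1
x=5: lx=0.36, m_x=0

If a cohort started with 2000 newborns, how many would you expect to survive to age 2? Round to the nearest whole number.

Expected survivors = N0 · l_2 = 2000 × 0.62 = 1240 → 1240

1240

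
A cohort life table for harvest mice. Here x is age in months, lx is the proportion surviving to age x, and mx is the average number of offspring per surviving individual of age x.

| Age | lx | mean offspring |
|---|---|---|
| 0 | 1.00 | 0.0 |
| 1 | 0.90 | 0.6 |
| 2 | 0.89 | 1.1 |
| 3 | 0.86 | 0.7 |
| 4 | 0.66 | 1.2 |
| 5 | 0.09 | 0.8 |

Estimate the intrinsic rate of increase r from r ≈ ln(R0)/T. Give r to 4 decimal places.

R0 = Σ lx·mx = 0 + 0.54 + 0.979 + 0.602 + 0.792 + 0.072 = 2.985
Σ x·lx·mx = 7.832; T = 7.832/2.985 = 2.62379…
r ≈ ln(R0)/T = ln(2.985)/2.62379… = 0.416802… → 0.4168

0.4168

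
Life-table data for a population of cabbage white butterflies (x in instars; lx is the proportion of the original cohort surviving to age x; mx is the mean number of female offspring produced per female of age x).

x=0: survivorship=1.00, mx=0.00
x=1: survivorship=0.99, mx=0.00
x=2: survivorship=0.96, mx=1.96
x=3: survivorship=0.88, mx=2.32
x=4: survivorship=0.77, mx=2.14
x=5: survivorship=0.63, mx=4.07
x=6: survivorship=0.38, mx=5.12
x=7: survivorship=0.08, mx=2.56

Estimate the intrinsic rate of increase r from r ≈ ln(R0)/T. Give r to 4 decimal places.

0.5653

R0 = Σ lx·mx = 0 + 0 + 1.8816 + 2.0416 + 1.6478 + 2.5641 + 1.9456 + 0.2048 = 10.2855
Σ x·lx·mx = 42.4069; T = 42.4069/10.2855 = 4.12298…
r ≈ ln(R0)/T = ln(10.2855)/4.12298… = 0.565304… → 0.5653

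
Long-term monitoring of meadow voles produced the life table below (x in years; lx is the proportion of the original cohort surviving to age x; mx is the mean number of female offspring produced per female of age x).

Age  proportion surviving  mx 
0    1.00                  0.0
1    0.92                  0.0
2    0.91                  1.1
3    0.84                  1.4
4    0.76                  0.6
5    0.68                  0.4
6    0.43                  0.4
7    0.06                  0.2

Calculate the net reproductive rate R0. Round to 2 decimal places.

lx·mx by age: 0, 0, 1.001, 1.176, 0.456, 0.272, 0.172, 0.012
R0 = Σ lx·mx = 3.089 → 3.09

3.09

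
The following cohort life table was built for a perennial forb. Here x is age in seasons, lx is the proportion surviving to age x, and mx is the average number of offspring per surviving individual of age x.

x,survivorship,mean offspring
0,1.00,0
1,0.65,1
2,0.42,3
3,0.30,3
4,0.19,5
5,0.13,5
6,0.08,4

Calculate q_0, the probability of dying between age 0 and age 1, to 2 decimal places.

0.35

q_0 = (l_0 − l_1) / l_0 = (1 − 0.65) / 1
     = 0.35 / 1 = 0.35 → 0.35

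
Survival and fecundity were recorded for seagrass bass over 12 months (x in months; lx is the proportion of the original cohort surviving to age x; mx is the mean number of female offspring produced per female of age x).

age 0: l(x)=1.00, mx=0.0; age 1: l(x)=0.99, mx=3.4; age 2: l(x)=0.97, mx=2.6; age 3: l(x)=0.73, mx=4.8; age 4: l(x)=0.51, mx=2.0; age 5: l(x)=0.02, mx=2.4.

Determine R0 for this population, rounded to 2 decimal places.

lx·mx by age: 0, 3.366, 2.522, 3.504, 1.02, 0.048
R0 = Σ lx·mx = 10.46 → 10.46

10.46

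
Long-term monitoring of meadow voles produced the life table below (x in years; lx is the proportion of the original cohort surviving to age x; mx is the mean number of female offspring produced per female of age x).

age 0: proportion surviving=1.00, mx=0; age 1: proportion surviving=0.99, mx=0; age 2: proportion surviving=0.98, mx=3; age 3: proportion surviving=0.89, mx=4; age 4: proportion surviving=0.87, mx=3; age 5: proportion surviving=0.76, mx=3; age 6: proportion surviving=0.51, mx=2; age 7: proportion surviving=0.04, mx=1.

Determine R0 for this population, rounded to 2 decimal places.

lx·mx by age: 0, 0, 2.94, 3.56, 2.61, 2.28, 1.02, 0.04
R0 = Σ lx·mx = 12.45 → 12.45

12.45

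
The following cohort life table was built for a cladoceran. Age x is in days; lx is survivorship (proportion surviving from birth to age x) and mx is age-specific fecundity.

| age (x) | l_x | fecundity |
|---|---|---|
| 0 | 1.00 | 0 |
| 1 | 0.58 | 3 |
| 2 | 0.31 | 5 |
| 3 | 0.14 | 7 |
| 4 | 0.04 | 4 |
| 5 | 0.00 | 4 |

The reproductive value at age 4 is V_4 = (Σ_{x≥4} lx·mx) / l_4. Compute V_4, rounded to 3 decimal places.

4.000

lx·mx for x ≥ 4: 0.16, 0 → sum = 0.16
V_4 = 0.16 / l_4 = 0.16 / 0.04 = 4 → 4.000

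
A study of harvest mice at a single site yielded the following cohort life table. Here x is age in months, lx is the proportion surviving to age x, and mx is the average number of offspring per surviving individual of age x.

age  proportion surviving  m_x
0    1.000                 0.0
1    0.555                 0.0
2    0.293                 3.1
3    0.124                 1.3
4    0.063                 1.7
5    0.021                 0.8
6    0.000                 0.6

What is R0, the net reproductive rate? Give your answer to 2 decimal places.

lx·mx by age: 0, 0, 0.9083, 0.1612, 0.1071, 0.0168, 0
R0 = Σ lx·mx = 1.1934 → 1.19

1.19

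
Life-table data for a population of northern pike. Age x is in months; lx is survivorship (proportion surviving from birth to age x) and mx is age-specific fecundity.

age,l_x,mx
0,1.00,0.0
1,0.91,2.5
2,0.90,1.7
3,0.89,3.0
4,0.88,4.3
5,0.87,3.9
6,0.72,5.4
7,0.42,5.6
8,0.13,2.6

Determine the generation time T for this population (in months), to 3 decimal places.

lx·mx: 0, 2.275, 1.53, 2.67, 3.784, 3.393, 3.888, 2.352, 0.338 → R0 = 20.23
x·lx·mx: 0, 2.275, 3.06, 8.01, 15.136, 16.965, 23.328, 16.464, 2.704 → Σ = 87.942
T = 87.942 / 20.23 = 4.347108… → 4.347

4.347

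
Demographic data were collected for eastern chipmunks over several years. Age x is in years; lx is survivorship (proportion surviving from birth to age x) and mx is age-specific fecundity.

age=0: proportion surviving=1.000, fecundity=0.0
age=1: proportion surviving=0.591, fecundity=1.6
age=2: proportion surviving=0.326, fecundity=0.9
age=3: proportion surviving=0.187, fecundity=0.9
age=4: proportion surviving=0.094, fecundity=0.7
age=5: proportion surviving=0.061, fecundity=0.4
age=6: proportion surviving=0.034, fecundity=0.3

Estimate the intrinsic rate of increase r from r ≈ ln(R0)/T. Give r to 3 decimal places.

0.249

R0 = Σ lx·mx = 0 + 0.9456 + 0.2934 + 0.1683 + 0.0658 + 0.0244 + 0.0102 = 1.5077
Σ x·lx·mx = 2.4837; T = 2.4837/1.5077 = 1.64734…
r ≈ ln(R0)/T = ln(1.5077)/1.64734… = 0.24924… → 0.249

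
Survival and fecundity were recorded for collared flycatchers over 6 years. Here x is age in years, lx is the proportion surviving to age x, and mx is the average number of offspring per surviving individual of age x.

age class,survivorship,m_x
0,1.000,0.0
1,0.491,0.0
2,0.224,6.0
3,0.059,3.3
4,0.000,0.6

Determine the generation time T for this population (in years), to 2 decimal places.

lx·mx: 0, 0, 1.344, 0.1947, 0 → R0 = 1.5387
x·lx·mx: 0, 0, 2.688, 0.5841, 0 → Σ = 3.2721
T = 3.2721 / 1.5387 = 2.126535… → 2.13

2.13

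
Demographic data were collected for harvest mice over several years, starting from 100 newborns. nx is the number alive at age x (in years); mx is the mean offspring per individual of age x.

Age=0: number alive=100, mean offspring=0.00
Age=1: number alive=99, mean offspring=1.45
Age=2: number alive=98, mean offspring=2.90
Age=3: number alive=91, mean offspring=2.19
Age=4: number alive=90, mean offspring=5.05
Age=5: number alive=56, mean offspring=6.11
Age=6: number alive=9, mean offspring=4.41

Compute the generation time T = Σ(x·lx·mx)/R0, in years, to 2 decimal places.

3.47

lx = nx/n0 = nx/100: 1, 0.99, 0.98, 0.91, 0.9, 0.56, 0.09
lx·mx: 0, 1.4355, 2.842, 1.9929, 4.545, 3.4216, 0.3969 → R0 = 14.6339
x·lx·mx: 0, 1.4355, 5.684, 5.9787, 18.18, 17.108, 2.3814 → Σ = 50.7676
T = 50.7676 / 14.6339 = 3.469178… → 3.47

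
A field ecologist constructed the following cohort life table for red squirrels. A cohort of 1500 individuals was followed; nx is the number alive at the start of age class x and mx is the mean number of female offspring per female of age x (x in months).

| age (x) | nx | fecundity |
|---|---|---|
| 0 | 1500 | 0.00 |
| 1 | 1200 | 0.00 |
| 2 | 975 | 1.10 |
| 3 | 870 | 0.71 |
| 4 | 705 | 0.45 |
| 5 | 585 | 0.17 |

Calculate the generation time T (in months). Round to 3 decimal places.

lx = nx/n0 = nx/1500: 1, 0.8, 0.65, 0.58, 0.47, 0.39
lx·mx: 0, 0, 0.715, 0.4118, 0.2115, 0.0663 → R0 = 1.4046
x·lx·mx: 0, 0, 1.43, 1.2354, 0.846, 0.3315 → Σ = 3.8429
T = 3.8429 / 1.4046 = 2.735939… → 2.736

2.736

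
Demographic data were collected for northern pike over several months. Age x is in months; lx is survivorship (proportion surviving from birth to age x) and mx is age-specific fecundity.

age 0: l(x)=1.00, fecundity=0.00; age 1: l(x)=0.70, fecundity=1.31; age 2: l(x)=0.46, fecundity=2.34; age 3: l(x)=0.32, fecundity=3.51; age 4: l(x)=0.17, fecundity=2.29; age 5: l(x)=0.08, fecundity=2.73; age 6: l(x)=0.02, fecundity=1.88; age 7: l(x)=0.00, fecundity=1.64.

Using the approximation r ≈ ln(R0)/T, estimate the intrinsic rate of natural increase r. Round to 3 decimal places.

R0 = Σ lx·mx = 0 + 0.917 + 1.0764 + 1.1232 + 0.3893 + 0.2184 + 0.0376 + 0 = 3.7619
Σ x·lx·mx = 9.3142; T = 9.3142/3.7619 = 2.47593…
r ≈ ln(R0)/T = ln(3.7619)/2.47593… = 0.53512… → 0.535

0.535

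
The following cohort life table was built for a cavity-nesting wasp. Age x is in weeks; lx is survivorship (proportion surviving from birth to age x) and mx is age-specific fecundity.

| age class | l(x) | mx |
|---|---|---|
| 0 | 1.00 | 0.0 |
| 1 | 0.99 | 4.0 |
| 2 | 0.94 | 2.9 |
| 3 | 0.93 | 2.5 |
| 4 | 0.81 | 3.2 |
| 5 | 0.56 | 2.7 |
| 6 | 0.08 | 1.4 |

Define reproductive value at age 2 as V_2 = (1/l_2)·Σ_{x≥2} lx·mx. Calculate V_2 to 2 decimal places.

lx·mx for x ≥ 2: 2.726, 2.325, 2.592, 1.512, 0.112 → sum = 9.267
V_2 = 9.267 / l_2 = 9.267 / 0.94 = 9.858511… → 9.86

9.86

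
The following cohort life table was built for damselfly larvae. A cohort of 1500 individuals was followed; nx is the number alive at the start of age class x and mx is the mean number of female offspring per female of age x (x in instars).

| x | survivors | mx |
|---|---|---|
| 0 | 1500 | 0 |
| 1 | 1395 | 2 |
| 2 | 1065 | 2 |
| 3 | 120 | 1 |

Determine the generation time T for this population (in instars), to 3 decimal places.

1.470

lx = nx/n0 = nx/1500: 1, 0.93, 0.71, 0.08
lx·mx: 0, 1.86, 1.42, 0.08 → R0 = 3.36
x·lx·mx: 0, 1.86, 2.84, 0.24 → Σ = 4.94
T = 4.94 / 3.36 = 1.470238… → 1.470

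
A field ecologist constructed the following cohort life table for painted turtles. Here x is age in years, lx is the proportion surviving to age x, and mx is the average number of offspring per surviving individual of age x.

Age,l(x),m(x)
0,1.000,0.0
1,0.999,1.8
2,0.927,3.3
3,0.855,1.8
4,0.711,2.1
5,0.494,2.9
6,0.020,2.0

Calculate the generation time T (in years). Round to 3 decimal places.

lx·mx: 0, 1.7982, 3.0591, 1.539, 1.4931, 1.4326, 0.04 → R0 = 9.362
x·lx·mx: 0, 1.7982, 6.1182, 4.617, 5.9724, 7.163, 0.24 → Σ = 25.9088
T = 25.9088 / 9.362 = 2.767443… → 2.767

2.767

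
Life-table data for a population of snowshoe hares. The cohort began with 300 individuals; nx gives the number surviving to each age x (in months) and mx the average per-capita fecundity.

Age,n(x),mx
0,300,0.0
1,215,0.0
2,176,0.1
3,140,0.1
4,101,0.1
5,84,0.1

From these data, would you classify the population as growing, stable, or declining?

declining

lx = nx/n0 = nx/300: 1, 0.71667…, 0.58667…, 0.46667…, 0.33667…, 0.28
R0 = Σ lx·mx = 0 + 0 + 0.058667… + 0.046667… + 0.033667… + 0.028 = 0.167…
R0 < 1, so the population is declining.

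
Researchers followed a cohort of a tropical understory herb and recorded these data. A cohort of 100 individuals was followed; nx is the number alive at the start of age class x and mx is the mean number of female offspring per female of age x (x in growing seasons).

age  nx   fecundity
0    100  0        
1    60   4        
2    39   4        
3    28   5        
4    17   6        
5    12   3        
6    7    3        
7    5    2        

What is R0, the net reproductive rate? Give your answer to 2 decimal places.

7.05

lx = nx/n0 = nx/100: 1, 0.6, 0.39, 0.28, 0.17, 0.12, 0.07, 0.05
lx·mx by age: 0, 2.4, 1.56, 1.4, 1.02, 0.36, 0.21, 0.1
R0 = Σ lx·mx = 7.05 → 7.05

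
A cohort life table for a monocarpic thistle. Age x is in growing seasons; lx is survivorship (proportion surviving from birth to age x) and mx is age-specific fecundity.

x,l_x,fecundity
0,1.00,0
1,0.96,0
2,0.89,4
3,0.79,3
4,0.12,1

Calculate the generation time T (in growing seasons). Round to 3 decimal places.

2.431

lx·mx: 0, 0, 3.56, 2.37, 0.12 → R0 = 6.05
x·lx·mx: 0, 0, 7.12, 7.11, 0.48 → Σ = 14.71
T = 14.71 / 6.05 = 2.431405… → 2.431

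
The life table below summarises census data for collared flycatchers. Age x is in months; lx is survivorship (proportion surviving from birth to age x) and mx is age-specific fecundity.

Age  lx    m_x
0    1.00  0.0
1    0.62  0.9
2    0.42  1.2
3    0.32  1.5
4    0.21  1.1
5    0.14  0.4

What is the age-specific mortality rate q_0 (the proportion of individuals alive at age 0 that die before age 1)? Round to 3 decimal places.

q_0 = (l_0 − l_1) / l_0 = (1 − 0.62) / 1
     = 0.38 / 1 = 0.38 → 0.380

0.380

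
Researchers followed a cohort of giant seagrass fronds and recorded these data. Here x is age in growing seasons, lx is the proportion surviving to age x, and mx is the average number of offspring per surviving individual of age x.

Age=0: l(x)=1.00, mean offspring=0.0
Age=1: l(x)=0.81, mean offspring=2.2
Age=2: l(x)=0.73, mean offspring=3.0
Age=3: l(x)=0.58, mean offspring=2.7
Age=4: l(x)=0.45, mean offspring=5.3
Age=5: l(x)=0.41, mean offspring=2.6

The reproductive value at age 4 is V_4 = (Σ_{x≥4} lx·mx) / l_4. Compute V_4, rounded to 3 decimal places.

7.669

lx·mx for x ≥ 4: 2.385, 1.066 → sum = 3.451
V_4 = 3.451 / l_4 = 3.451 / 0.45 = 7.668889… → 7.669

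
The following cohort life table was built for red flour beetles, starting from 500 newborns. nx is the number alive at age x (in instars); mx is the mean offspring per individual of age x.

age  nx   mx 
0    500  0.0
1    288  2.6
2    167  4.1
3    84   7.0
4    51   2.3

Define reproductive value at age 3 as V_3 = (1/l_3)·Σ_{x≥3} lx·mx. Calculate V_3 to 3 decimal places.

lx = nx/n0 = nx/500: 1, 0.576, 0.334, 0.168, 0.102
lx·mx for x ≥ 3: 1.176, 0.2346 → sum = 1.4106
V_3 = 1.4106 / l_3 = 1.4106 / 0.168 = 8.396429… → 8.396

8.396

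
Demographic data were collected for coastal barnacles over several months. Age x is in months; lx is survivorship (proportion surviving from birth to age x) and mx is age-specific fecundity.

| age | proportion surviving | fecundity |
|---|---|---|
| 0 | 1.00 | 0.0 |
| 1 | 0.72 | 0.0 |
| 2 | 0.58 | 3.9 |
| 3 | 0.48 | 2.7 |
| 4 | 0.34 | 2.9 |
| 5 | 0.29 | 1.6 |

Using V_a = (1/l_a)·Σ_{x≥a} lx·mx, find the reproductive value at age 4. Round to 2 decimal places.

4.26

lx·mx for x ≥ 4: 0.986, 0.464 → sum = 1.45
V_4 = 1.45 / l_4 = 1.45 / 0.34 = 4.264706… → 4.26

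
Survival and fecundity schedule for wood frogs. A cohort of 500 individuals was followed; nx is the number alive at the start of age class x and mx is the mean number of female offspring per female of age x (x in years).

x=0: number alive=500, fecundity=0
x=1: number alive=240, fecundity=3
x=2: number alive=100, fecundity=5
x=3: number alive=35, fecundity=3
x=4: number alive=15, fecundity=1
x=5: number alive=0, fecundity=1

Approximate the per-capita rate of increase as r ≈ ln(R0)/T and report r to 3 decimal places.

lx = nx/n0 = nx/500: 1, 0.48, 0.2, 0.07, 0.03, 0
R0 = Σ lx·mx = 0 + 1.44 + 1 + 0.21 + 0.03 + 0 = 2.68
Σ x·lx·mx = 4.19; T = 4.19/2.68 = 1.56343…
r ≈ ln(R0)/T = ln(2.68)/1.56343… = 0.63055… → 0.631

0.631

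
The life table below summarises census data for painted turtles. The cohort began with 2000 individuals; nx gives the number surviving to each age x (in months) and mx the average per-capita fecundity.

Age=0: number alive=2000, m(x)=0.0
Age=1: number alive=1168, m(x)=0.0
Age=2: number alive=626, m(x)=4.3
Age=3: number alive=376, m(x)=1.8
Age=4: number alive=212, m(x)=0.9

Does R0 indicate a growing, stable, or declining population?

growing

lx = nx/n0 = nx/2000: 1, 0.584, 0.313, 0.188, 0.106
R0 = Σ lx·mx = 0 + 0 + 1.3459 + 0.3384 + 0.0954 = 1.7797
R0 > 1, so the population is growing.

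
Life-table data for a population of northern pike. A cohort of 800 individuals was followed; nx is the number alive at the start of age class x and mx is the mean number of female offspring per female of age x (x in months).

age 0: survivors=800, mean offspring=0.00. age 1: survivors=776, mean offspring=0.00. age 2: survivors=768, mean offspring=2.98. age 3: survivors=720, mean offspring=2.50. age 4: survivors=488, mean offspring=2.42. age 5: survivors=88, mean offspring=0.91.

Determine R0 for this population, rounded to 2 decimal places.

6.69

lx = nx/n0 = nx/800: 1, 0.97, 0.96, 0.9, 0.61, 0.11
lx·mx by age: 0, 0, 2.8608, 2.25, 1.4762, 0.1001
R0 = Σ lx·mx = 6.6871 → 6.69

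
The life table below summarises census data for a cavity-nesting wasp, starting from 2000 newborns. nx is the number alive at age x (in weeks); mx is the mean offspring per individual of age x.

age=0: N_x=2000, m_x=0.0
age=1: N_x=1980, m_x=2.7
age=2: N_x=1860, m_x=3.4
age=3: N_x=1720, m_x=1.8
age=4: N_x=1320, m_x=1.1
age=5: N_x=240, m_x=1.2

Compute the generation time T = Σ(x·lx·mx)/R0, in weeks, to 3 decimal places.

lx = nx/n0 = nx/2000: 1, 0.99, 0.93, 0.86, 0.66, 0.12
lx·mx: 0, 2.673, 3.162, 1.548, 0.726, 0.144 → R0 = 8.253
x·lx·mx: 0, 2.673, 6.324, 4.644, 2.904, 0.72 → Σ = 17.265
T = 17.265 / 8.253 = 2.091967… → 2.092

2.092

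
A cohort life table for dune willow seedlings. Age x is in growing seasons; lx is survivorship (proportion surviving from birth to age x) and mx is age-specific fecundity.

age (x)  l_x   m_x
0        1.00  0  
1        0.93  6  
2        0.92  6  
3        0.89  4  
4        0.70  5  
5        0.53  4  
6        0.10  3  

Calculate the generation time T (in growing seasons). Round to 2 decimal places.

lx·mx: 0, 5.58, 5.52, 3.56, 3.5, 2.12, 0.3 → R0 = 20.58
x·lx·mx: 0, 5.58, 11.04, 10.68, 14, 10.6, 1.8 → Σ = 53.7
T = 53.7 / 20.58 = 2.609329… → 2.61

2.61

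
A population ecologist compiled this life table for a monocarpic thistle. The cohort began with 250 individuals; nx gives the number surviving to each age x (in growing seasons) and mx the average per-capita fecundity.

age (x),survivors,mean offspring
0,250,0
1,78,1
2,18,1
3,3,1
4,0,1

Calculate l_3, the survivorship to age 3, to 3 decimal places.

0.012

l_3 = n_3/n_0 = 3/250 = 0.012 → 0.012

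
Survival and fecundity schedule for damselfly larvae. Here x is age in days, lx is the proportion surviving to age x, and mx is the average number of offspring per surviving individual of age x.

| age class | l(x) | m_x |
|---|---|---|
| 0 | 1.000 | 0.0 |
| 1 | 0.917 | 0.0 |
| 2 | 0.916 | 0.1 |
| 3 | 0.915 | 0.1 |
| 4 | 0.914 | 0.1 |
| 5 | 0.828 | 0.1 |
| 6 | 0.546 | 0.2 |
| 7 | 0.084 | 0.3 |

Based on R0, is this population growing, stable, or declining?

R0 = Σ lx·mx = 0 + 0 + 0.0916 + 0.0915 + 0.0914 + 0.0828 + 0.1092 + 0.0252 = 0.4917
R0 < 1, so the population is declining.

declining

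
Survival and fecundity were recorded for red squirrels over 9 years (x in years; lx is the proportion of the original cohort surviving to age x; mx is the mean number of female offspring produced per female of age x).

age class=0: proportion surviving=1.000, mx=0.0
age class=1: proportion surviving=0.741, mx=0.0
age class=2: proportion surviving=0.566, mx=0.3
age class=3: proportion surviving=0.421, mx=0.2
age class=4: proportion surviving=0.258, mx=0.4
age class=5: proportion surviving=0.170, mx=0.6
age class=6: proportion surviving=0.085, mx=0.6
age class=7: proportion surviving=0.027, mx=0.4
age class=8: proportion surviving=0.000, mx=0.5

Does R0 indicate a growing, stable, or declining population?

R0 = Σ lx·mx = 0 + 0 + 0.1698 + 0.0842 + 0.1032 + 0.102 + 0.051 + 0.0108 + 0 = 0.521
R0 < 1, so the population is declining.

declining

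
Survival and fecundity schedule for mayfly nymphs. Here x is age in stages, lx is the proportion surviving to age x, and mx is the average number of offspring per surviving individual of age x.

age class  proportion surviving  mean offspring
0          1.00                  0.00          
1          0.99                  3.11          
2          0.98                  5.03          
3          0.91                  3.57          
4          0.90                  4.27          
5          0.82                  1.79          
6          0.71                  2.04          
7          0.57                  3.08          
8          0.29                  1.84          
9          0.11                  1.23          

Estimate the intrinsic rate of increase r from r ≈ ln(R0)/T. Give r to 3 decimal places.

0.858

R0 = Σ lx·mx = 0 + 3.0789 + 4.9294 + 3.2487 + 3.843 + 1.4678 + 1.4484 + 1.7556 + 0.5336 + 0.1353 = 20.4407
Σ x·lx·mx = 71.8609; T = 71.8609/20.4407 = 3.51558…
r ≈ ln(R0)/T = ln(20.4407)/3.51558… = 0.85833… → 0.858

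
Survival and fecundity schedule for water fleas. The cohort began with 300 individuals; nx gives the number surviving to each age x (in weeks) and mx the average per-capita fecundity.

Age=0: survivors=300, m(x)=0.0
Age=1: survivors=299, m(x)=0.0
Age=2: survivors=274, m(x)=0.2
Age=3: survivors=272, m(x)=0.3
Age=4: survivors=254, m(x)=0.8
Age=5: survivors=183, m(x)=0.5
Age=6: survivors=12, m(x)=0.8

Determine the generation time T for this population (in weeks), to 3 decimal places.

lx = nx/n0 = nx/300: 1, 0.99667…, 0.91333…, 0.90667…, 0.84667…, 0.61, 0.04
lx·mx: 0, 0, 0.182667…, 0.272…, 0.677333…, 0.305, 0.032 → R0 = 1.469…
x·lx·mx: 0, 0, 0.365333…, 0.816…, 2.709333…, 1.525, 0.192 → Σ = 5.607667…
T = 5.607667… / 1.469… = 3.817336… → 3.817

3.817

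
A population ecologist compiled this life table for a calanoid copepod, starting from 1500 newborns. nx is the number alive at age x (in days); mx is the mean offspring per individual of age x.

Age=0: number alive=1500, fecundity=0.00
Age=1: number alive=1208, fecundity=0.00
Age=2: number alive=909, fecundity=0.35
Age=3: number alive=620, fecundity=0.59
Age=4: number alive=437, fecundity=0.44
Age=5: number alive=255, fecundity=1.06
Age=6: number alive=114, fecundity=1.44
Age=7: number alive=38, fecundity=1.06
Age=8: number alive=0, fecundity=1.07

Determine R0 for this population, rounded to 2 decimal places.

lx = nx/n0 = nx/1500: 1, 0.80533…, 0.606, 0.41333…, 0.29133…, 0.17, 0.076, 0.02533…, 0
lx·mx by age: 0, 0, 0.2121, 0.243867…, 0.128187…, 0.1802, 0.10944, 0.026853…, 0
R0 = Σ lx·mx = 0.900647… → 0.90

0.90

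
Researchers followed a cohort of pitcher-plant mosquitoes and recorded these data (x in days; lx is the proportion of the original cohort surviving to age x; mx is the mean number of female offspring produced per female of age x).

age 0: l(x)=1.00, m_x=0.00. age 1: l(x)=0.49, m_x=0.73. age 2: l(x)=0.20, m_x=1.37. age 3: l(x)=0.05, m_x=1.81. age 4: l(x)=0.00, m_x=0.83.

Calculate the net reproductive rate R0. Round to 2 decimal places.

lx·mx by age: 0, 0.3577, 0.274, 0.0905, 0
R0 = Σ lx·mx = 0.7222 → 0.72

0.72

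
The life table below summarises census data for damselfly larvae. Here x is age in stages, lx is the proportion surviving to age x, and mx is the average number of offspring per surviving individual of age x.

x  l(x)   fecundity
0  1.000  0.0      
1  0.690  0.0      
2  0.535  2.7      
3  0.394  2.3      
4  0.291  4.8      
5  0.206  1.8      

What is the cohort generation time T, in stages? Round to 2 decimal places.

lx·mx: 0, 0, 1.4445, 0.9062, 1.3968, 0.3708 → R0 = 4.1183
x·lx·mx: 0, 0, 2.889, 2.7186, 5.5872, 1.854 → Σ = 13.0488
T = 13.0488 / 4.1183 = 3.168492… → 3.17

3.17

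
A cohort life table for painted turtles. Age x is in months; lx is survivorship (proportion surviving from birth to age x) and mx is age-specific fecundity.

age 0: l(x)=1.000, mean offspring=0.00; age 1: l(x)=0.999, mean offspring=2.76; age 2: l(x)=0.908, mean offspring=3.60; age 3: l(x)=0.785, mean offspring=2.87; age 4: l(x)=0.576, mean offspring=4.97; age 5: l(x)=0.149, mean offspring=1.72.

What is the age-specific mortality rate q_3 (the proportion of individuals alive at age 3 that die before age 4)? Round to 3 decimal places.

q_3 = (l_3 − l_4) / l_3 = (0.785 − 0.576) / 0.785
     = 0.209 / 0.785 = 0.266242… → 0.266

0.266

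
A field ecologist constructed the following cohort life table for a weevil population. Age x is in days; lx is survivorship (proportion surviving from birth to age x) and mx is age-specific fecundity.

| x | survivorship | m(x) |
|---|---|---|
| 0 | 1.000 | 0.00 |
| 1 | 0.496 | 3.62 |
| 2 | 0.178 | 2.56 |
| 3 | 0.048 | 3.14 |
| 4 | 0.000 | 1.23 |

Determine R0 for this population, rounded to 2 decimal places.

lx·mx by age: 0, 1.79552, 0.45568, 0.15072, 0
R0 = Σ lx·mx = 2.40192 → 2.40

2.40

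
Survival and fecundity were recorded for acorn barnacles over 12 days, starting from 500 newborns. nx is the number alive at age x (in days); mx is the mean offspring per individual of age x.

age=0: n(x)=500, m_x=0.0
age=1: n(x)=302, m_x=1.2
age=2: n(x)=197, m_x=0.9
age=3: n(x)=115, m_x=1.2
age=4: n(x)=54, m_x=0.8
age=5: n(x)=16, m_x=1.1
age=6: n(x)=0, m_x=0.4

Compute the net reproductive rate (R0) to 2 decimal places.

1.48

lx = nx/n0 = nx/500: 1, 0.604, 0.394, 0.23, 0.108, 0.032, 0
lx·mx by age: 0, 0.7248, 0.3546, 0.276, 0.0864, 0.0352, 0
R0 = Σ lx·mx = 1.477 → 1.48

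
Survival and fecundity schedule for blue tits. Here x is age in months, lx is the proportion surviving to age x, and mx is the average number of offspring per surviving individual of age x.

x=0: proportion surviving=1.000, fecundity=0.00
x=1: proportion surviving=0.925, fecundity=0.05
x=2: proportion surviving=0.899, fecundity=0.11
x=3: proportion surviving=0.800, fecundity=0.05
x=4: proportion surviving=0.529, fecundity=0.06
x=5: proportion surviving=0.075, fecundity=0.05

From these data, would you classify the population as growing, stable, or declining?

declining

R0 = Σ lx·mx = 0 + 0.04625 + 0.09889 + 0.04 + 0.03174 + 0.00375 = 0.22063
R0 < 1, so the population is declining.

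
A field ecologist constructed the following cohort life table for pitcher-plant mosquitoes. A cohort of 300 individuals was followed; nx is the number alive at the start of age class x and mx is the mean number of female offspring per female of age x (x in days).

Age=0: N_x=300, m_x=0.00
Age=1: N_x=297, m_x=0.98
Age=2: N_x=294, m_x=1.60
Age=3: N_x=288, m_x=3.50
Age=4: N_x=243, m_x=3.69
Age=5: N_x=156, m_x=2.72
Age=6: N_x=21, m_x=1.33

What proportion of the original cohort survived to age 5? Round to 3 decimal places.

l_5 = n_5/n_0 = 156/300 = 0.52 → 0.520

0.520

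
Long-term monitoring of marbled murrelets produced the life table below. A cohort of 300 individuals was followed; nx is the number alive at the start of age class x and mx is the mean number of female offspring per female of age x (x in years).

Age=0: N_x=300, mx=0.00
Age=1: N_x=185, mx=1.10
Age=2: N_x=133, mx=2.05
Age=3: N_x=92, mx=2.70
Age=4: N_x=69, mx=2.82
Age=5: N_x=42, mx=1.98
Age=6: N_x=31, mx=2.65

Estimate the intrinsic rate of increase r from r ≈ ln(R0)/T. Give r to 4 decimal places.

lx = nx/n0 = nx/300: 1, 0.61667…, 0.44333…, 0.30667…, 0.23, 0.14, 0.10333…
R0 = Σ lx·mx = 0 + 0.67833… + 0.90883… + 0.828… + 0.6486 + 0.2772 + 0.27383… = 3.6148…
Σ x·lx·mx = 10.6034…; T = 10.6034…/3.6148… = 2.93333…
r ≈ ln(R0)/T = ln(3.6148…)/2.93333… = 0.438081… → 0.4381

0.4381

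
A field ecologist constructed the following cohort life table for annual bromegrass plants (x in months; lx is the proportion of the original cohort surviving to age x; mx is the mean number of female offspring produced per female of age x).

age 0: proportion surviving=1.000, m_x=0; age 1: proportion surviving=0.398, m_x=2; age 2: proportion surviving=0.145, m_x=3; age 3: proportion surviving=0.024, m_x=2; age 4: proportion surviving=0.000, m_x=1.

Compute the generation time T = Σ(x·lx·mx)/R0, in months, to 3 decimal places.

1.415

lx·mx: 0, 0.796, 0.435, 0.048, 0 → R0 = 1.279
x·lx·mx: 0, 0.796, 0.87, 0.144, 0 → Σ = 1.81
T = 1.81 / 1.279 = 1.415168… → 1.415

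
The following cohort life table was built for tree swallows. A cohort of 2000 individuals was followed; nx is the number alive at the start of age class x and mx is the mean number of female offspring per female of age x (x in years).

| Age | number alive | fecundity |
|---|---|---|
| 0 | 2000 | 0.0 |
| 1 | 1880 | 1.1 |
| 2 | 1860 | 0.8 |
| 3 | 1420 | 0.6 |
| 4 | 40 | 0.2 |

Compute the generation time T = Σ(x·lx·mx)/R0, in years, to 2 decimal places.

1.73

lx = nx/n0 = nx/2000: 1, 0.94, 0.93, 0.71, 0.02
lx·mx: 0, 1.034, 0.744, 0.426, 0.004 → R0 = 2.208
x·lx·mx: 0, 1.034, 1.488, 1.278, 0.016 → Σ = 3.816
T = 3.816 / 2.208 = 1.728261… → 1.73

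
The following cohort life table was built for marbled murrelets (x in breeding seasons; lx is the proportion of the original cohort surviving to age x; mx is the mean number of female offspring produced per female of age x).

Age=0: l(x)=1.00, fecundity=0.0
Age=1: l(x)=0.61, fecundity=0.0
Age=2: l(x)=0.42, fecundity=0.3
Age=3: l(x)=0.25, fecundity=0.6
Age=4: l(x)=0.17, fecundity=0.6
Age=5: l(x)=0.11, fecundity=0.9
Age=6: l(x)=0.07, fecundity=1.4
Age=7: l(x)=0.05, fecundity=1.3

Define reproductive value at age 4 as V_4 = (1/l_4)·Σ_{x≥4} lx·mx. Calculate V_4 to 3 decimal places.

2.141

lx·mx for x ≥ 4: 0.102, 0.099, 0.098, 0.065 → sum = 0.364
V_4 = 0.364 / l_4 = 0.364 / 0.17 = 2.141176… → 2.141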